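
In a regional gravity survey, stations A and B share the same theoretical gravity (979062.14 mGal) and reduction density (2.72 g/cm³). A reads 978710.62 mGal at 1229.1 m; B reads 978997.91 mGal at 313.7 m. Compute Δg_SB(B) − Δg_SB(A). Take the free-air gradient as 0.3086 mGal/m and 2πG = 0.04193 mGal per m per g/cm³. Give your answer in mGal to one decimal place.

109.2

Δg_SB(A) = 978710.62 − 979062.14 + 0.3086×1229.1 − 0.04193×2.72×1229.1 = -112.40 mGal
Δg_SB(B) = 978997.91 − 979062.14 + 0.3086×313.7 − 0.04193×2.72×313.7 = -3.20 mGal
Difference = -3.20 − (-112.40) = 109.20 mGal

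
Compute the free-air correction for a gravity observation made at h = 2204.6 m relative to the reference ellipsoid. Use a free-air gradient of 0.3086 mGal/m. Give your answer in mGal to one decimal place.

Free-air correction = 0.3086 × 2204.6 = 680.3 mGal

680.3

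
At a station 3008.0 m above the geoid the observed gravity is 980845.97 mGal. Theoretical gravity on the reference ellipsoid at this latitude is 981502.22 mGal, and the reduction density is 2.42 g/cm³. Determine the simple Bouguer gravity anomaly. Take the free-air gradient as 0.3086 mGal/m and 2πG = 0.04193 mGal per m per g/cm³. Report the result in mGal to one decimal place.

Free-air correction = 0.3086 × 3008.0 = 928.27 mGal
Free-air anomaly = 980845.97 − 981502.22 + (928.27) = 272.02 mGal
Bouguer slab correction = 0.04193 × 2.42 × 3008.0 = 305.22 mGal
Simple Bouguer anomaly = 272.02 − (305.22) = -33.20 mGal

-33.2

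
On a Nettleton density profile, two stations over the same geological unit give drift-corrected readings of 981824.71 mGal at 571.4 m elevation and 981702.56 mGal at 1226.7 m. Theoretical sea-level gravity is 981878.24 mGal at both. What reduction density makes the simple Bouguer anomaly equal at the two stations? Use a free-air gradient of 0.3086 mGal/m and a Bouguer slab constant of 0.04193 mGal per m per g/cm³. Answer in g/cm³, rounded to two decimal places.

Δg_obs = 981702.56 − 981824.71 = -122.15 mGal over Δh = 1226.7 − 571.4 = 655.3 m
Equal Bouguer anomalies ⇒ Δg_obs + (0.3086 − 0.04193ρ)·Δh = 0
0.3086 − 0.04193ρ = −Δg_obs/Δh = 0.18640
ρ = (0.3086 − 0.18640) / 0.04193 = 2.91 g/cm³

2.91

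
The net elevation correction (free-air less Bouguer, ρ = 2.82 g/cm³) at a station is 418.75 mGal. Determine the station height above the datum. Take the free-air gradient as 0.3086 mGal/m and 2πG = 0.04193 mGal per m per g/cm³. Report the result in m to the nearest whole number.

Combined gradient = 0.3086 − 0.04193 × 2.82 = 0.1903574 mGal/m
h = 418.75 / 0.1903574 = 2199.81 m

2200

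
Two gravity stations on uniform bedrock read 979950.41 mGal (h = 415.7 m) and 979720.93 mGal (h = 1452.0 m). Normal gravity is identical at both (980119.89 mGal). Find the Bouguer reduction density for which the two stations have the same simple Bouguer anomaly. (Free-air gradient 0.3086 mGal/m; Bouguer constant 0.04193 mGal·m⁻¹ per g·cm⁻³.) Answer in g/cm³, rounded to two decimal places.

2.08

Δg_obs = 979720.93 − 979950.41 = -229.48 mGal over Δh = 1452.0 − 415.7 = 1036.3 m
Equal Bouguer anomalies ⇒ Δg_obs + (0.3086 − 0.04193ρ)·Δh = 0
0.3086 − 0.04193ρ = −Δg_obs/Δh = 0.22144
ρ = (0.3086 − 0.22144) / 0.04193 = 2.08 g/cm³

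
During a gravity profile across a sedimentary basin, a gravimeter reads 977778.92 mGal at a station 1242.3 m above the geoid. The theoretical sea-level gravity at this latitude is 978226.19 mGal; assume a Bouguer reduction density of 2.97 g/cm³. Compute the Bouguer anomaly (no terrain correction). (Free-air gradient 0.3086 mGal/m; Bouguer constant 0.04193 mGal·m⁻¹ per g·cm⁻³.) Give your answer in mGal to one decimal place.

Free-air correction = 0.3086 × 1242.3 = 383.37 mGal
Free-air anomaly = 977778.92 − 978226.19 + (383.37) = -63.90 mGal
Bouguer slab correction = 0.04193 × 2.97 × 1242.3 = 154.71 mGal
Simple Bouguer anomaly = -63.90 − (154.71) = -218.61 mGal

-218.6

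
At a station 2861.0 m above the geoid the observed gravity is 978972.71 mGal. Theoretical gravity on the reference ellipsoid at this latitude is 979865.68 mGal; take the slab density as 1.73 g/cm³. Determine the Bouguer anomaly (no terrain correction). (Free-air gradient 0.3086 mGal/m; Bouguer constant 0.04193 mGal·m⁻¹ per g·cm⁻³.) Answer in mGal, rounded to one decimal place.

-217.6

Free-air correction = 0.3086 × 2861.0 = 882.90 mGal
Free-air anomaly = 978972.71 − 979865.68 + (882.90) = -10.07 mGal
Bouguer slab correction = 0.04193 × 1.73 × 2861.0 = 207.53 mGal
Simple Bouguer anomaly = -10.07 − (207.53) = -217.60 mGal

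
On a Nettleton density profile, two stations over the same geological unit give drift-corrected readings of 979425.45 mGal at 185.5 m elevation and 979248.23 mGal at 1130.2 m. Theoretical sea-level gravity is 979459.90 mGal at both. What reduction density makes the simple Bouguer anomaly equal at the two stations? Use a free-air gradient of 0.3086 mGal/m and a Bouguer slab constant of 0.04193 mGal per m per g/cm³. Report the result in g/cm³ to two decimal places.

2.89

Δg_obs = 979248.23 − 979425.45 = -177.22 mGal over Δh = 1130.2 − 185.5 = 944.7 m
Equal Bouguer anomalies ⇒ Δg_obs + (0.3086 − 0.04193ρ)·Δh = 0
0.3086 − 0.04193ρ = −Δg_obs/Δh = 0.18759
ρ = (0.3086 − 0.18759) / 0.04193 = 2.89 g/cm³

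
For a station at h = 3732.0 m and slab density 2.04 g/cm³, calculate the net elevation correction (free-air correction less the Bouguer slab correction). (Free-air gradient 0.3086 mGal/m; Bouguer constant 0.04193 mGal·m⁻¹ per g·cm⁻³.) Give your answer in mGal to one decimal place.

832.5

Combined gradient = 0.3086 − 0.04193 × 2.04 = 0.2230628 mGal/m
Combined elevation correction = 0.2230628 × 3732.0 = 832.5 mGal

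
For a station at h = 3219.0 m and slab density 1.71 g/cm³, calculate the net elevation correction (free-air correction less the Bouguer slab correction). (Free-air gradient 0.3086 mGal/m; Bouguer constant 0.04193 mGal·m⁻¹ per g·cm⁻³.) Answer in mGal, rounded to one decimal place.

Combined gradient = 0.3086 − 0.04193 × 1.71 = 0.2368997 mGal/m
Combined elevation correction = 0.2368997 × 3219.0 = 762.6 mGal

762.6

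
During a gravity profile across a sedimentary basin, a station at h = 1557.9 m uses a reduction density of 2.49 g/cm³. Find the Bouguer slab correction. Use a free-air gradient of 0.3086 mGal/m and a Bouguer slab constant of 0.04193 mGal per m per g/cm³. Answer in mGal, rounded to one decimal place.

162.7

Bouguer slab correction = 0.04193 × 2.49 × 1557.9 = 162.7 mGal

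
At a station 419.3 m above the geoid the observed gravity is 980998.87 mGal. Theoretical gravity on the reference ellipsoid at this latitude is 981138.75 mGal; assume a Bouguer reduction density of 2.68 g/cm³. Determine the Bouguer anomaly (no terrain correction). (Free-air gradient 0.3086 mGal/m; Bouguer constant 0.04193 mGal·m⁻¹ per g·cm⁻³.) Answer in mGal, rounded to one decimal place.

Free-air correction = 0.3086 × 419.3 = 129.40 mGal
Free-air anomaly = 980998.87 − 981138.75 + (129.40) = -10.48 mGal
Bouguer slab correction = 0.04193 × 2.68 × 419.3 = 47.12 mGal
Simple Bouguer anomaly = -10.48 − (47.12) = -57.60 mGal

-57.6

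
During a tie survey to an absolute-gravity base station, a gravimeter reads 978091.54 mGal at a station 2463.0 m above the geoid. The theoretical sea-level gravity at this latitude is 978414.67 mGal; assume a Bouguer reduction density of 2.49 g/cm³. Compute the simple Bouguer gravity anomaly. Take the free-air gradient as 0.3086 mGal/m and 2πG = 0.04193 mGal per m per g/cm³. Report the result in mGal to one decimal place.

Free-air correction = 0.3086 × 2463.0 = 760.08 mGal
Free-air anomaly = 978091.54 − 978414.67 + (760.08) = 436.95 mGal
Bouguer slab correction = 0.04193 × 2.49 × 2463.0 = 257.15 mGal
Simple Bouguer anomaly = 436.95 − (257.15) = 179.80 mGal

179.8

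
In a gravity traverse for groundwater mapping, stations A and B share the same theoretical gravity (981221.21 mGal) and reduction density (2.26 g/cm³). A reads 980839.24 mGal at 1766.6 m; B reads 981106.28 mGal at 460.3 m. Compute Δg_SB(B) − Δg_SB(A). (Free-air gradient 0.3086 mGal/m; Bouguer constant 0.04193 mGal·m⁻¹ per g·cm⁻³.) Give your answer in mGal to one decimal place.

-12.3

Δg_SB(A) = 980839.24 − 981221.21 + 0.3086×1766.6 − 0.04193×2.26×1766.6 = -4.20 mGal
Δg_SB(B) = 981106.28 − 981221.21 + 0.3086×460.3 − 0.04193×2.26×460.3 = -16.50 mGal
Difference = -16.50 − (-4.20) = -12.30 mGal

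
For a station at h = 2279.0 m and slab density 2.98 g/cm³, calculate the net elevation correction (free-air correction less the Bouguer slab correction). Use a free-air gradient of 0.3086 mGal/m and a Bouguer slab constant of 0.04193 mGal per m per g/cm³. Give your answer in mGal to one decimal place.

418.5

Combined gradient = 0.3086 − 0.04193 × 2.98 = 0.1836486 mGal/m
Combined elevation correction = 0.1836486 × 2279.0 = 418.5 mGal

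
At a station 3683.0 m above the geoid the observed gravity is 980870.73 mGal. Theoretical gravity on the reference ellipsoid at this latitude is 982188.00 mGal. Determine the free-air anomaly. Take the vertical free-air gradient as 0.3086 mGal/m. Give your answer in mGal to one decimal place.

-180.7

Free-air correction = 0.3086 × 3683.0 = 1136.57 mGal
Free-air anomaly = 980870.73 − 982188.00 + (1136.57) = -180.70 mGal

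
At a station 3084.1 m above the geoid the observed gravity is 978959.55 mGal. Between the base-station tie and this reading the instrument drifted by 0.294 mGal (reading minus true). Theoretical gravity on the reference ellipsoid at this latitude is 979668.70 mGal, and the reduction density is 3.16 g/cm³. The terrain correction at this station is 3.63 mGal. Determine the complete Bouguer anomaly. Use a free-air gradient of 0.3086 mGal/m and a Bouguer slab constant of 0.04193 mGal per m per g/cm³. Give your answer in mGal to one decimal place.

-162.7

Drift-corrected reading = 978959.55 − (0.294) = 978959.256 mGal
Free-air correction = 0.3086 × 3084.1 = 951.75 mGal
Free-air anomaly = 978959.256 − 979668.70 + (951.75) = 242.306 mGal
Bouguer slab correction = 0.04193 × 3.16 × 3084.1 = 408.64 mGal
Simple Bouguer anomaly = 242.306 − (408.64) = -166.334 mGal
Complete Bouguer anomaly = -166.334 + 3.63 = -162.704 mGal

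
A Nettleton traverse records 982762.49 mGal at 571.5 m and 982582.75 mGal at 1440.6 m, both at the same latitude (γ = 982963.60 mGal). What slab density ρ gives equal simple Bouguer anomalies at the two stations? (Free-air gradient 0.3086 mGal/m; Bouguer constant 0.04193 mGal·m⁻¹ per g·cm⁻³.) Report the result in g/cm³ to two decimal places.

Δg_obs = 982582.75 − 982762.49 = -179.74 mGal over Δh = 1440.6 − 571.5 = 869.1 m
Equal Bouguer anomalies ⇒ Δg_obs + (0.3086 − 0.04193ρ)·Δh = 0
0.3086 − 0.04193ρ = −Δg_obs/Δh = 0.20681
ρ = (0.3086 − 0.20681) / 0.04193 = 2.43 g/cm³

2.43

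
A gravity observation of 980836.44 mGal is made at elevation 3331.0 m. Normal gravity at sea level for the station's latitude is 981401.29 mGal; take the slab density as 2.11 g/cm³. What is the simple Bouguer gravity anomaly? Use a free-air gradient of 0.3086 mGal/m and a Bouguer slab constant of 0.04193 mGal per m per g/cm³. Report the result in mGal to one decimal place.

Free-air correction = 0.3086 × 3331.0 = 1027.95 mGal
Free-air anomaly = 980836.44 − 981401.29 + (1027.95) = 463.10 mGal
Bouguer slab correction = 0.04193 × 2.11 × 3331.0 = 294.70 mGal
Simple Bouguer anomaly = 463.10 − (294.70) = 168.40 mGal

168.4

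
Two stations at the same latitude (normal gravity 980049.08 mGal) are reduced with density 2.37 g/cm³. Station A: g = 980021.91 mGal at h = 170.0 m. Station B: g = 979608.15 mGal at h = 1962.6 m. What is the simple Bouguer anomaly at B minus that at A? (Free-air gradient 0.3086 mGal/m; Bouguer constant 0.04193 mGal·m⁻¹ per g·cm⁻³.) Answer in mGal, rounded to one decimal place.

-38.7

Δg_SB(A) = 980021.91 − 980049.08 + 0.3086×170.0 − 0.04193×2.37×170.0 = 8.40 mGal
Δg_SB(B) = 979608.15 − 980049.08 + 0.3086×1962.6 − 0.04193×2.37×1962.6 = -30.30 mGal
Difference = -30.30 − (8.40) = -38.70 mGal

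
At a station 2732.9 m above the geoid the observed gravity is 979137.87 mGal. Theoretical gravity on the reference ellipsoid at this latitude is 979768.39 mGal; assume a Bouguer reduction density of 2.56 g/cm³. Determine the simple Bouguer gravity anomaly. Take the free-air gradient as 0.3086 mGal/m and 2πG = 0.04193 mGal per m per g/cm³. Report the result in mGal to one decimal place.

Free-air correction = 0.3086 × 2732.9 = 843.37 mGal
Free-air anomaly = 979137.87 − 979768.39 + (843.37) = 212.85 mGal
Bouguer slab correction = 0.04193 × 2.56 × 2732.9 = 293.35 mGal
Simple Bouguer anomaly = 212.85 − (293.35) = -80.50 mGal

-80.5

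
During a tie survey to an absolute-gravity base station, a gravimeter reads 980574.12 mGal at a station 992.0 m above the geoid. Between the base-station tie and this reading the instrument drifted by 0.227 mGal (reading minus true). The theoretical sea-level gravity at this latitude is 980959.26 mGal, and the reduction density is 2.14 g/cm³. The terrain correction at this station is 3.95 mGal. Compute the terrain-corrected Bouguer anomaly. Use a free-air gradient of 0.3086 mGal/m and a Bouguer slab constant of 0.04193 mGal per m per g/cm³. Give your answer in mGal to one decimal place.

-164.3

Drift-corrected reading = 980574.12 − (0.227) = 980573.893 mGal
Free-air correction = 0.3086 × 992.0 = 306.13 mGal
Free-air anomaly = 980573.893 − 980959.26 + (306.13) = -79.237 mGal
Bouguer slab correction = 0.04193 × 2.14 × 992.0 = 89.01 mGal
Simple Bouguer anomaly = -79.237 − (89.01) = -168.247 mGal
Complete Bouguer anomaly = -168.247 + 3.95 = -164.297 mGal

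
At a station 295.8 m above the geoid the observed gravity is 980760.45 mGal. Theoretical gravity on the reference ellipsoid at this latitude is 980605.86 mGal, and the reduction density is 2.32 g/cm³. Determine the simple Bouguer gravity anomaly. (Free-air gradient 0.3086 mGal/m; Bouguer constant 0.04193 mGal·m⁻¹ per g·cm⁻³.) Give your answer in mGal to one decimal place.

217.1

Free-air correction = 0.3086 × 295.8 = 91.28 mGal
Free-air anomaly = 980760.45 − 980605.86 + (91.28) = 245.87 mGal
Bouguer slab correction = 0.04193 × 2.32 × 295.8 = 28.77 mGal
Simple Bouguer anomaly = 245.87 − (28.77) = 217.10 mGal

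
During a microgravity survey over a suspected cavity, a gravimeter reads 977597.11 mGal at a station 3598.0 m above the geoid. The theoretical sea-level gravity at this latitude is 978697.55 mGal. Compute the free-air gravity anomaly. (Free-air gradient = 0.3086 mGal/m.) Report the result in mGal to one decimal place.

9.9

Free-air correction = 0.3086 × 3598.0 = 1110.34 mGal
Free-air anomaly = 977597.11 − 978697.55 + (1110.34) = 9.90 mGal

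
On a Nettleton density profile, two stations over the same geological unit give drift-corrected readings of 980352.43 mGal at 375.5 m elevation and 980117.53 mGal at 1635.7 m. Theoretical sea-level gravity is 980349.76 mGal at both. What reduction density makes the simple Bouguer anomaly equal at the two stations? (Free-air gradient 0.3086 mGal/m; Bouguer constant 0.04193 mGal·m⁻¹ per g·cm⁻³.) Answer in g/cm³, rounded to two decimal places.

2.91

Δg_obs = 980117.53 − 980352.43 = -234.90 mGal over Δh = 1635.7 − 375.5 = 1260.2 m
Equal Bouguer anomalies ⇒ Δg_obs + (0.3086 − 0.04193ρ)·Δh = 0
0.3086 − 0.04193ρ = −Δg_obs/Δh = 0.18640
ρ = (0.3086 − 0.18640) / 0.04193 = 2.91 g/cm³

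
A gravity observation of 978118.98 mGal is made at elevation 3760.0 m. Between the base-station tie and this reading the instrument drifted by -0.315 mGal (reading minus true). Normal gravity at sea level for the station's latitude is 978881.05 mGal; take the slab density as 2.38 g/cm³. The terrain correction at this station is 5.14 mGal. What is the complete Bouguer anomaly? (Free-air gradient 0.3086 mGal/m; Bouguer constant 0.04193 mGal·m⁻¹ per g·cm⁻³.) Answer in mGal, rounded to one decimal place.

28.5

Drift-corrected reading = 978118.98 − (-0.315) = 978119.295 mGal
Free-air correction = 0.3086 × 3760.0 = 1160.34 mGal
Free-air anomaly = 978119.295 − 978881.05 + (1160.34) = 398.585 mGal
Bouguer slab correction = 0.04193 × 2.38 × 3760.0 = 375.22 mGal
Simple Bouguer anomaly = 398.585 − (375.22) = 23.365 mGal
Complete Bouguer anomaly = 23.365 + 5.14 = 28.505 mGal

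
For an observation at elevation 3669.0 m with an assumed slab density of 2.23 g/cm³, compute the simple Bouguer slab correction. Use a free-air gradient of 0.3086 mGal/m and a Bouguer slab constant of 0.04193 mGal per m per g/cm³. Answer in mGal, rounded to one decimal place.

Bouguer slab correction = 0.04193 × 2.23 × 3669.0 = 343.1 mGal

343.1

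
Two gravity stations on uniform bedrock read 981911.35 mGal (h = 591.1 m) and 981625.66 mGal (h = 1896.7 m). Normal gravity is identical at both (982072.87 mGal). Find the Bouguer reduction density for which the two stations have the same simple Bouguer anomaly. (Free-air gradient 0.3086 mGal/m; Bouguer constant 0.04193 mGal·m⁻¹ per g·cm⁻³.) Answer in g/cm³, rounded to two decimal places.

2.14

Δg_obs = 981625.66 − 981911.35 = -285.69 mGal over Δh = 1896.7 − 591.1 = 1305.6 m
Equal Bouguer anomalies ⇒ Δg_obs + (0.3086 − 0.04193ρ)·Δh = 0
0.3086 − 0.04193ρ = −Δg_obs/Δh = 0.21882
ρ = (0.3086 − 0.21882) / 0.04193 = 2.14 g/cm³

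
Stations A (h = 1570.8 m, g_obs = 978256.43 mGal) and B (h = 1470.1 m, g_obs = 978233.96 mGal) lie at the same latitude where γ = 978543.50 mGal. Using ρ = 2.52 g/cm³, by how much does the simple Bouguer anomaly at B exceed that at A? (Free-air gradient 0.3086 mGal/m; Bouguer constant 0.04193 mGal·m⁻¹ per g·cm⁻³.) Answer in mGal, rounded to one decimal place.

-42.9

Δg_SB(A) = 978256.43 − 978543.50 + 0.3086×1570.8 − 0.04193×2.52×1570.8 = 31.70 mGal
Δg_SB(B) = 978233.96 − 978543.50 + 0.3086×1470.1 − 0.04193×2.52×1470.1 = -11.20 mGal
Difference = -11.20 − (31.70) = -42.90 mGal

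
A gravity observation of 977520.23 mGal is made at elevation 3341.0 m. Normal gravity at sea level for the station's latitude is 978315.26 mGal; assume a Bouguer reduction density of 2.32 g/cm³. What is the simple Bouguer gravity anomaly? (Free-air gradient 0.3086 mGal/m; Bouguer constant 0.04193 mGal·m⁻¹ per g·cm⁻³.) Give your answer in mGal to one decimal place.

-89.0

Free-air correction = 0.3086 × 3341.0 = 1031.03 mGal
Free-air anomaly = 977520.23 − 978315.26 + (1031.03) = 236.00 mGal
Bouguer slab correction = 0.04193 × 2.32 × 3341.0 = 325.00 mGal
Simple Bouguer anomaly = 236.00 − (325.00) = -89.00 mGal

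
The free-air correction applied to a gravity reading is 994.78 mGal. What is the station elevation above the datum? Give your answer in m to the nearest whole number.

3224

h = 994.78 / 0.3086 = 3223.53 m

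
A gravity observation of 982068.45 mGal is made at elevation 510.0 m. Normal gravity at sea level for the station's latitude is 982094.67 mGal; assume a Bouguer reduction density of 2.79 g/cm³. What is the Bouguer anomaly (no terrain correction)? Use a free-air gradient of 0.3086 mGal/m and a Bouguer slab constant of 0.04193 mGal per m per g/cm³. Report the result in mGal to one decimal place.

Free-air correction = 0.3086 × 510.0 = 157.39 mGal
Free-air anomaly = 982068.45 − 982094.67 + (157.39) = 131.17 mGal
Bouguer slab correction = 0.04193 × 2.79 × 510.0 = 59.66 mGal
Simple Bouguer anomaly = 131.17 − (59.66) = 71.51 mGal

71.5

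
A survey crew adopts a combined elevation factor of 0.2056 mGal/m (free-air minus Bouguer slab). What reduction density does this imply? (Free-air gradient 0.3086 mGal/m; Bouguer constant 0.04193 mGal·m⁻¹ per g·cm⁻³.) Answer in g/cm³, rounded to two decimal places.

2.46

0.2056 = 0.3086 − 0.04193 × ρ
ρ = (0.3086 − 0.2056) / 0.04193 = 2.46 g/cm³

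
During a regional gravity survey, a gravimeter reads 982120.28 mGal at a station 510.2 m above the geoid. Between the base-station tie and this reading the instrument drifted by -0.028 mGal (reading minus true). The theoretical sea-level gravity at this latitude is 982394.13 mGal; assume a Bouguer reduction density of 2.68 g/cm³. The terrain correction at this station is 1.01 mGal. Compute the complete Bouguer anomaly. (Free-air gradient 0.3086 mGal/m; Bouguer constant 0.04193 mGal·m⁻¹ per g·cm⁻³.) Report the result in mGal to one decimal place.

-172.7

Drift-corrected reading = 982120.28 − (-0.028) = 982120.308 mGal
Free-air correction = 0.3086 × 510.2 = 157.45 mGal
Free-air anomaly = 982120.308 − 982394.13 + (157.45) = -116.372 mGal
Bouguer slab correction = 0.04193 × 2.68 × 510.2 = 57.33 mGal
Simple Bouguer anomaly = -116.372 − (57.33) = -173.702 mGal
Complete Bouguer anomaly = -173.702 + 1.01 = -172.692 mGal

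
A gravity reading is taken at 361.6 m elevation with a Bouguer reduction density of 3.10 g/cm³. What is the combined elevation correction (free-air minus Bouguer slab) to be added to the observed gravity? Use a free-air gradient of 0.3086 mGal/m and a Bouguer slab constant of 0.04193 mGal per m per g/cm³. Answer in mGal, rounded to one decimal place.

Combined gradient = 0.3086 − 0.04193 × 3.10 = 0.1786170 mGal/m
Combined elevation correction = 0.1786170 × 361.6 = 64.6 mGal

64.6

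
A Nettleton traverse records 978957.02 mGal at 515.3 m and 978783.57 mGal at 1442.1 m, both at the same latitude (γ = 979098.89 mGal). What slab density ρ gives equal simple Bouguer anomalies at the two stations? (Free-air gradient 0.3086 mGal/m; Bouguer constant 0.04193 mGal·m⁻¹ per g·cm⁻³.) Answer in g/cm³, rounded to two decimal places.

2.90

Δg_obs = 978783.57 − 978957.02 = -173.45 mGal over Δh = 1442.1 − 515.3 = 926.8 m
Equal Bouguer anomalies ⇒ Δg_obs + (0.3086 − 0.04193ρ)·Δh = 0
0.3086 − 0.04193ρ = −Δg_obs/Δh = 0.18715
ρ = (0.3086 − 0.18715) / 0.04193 = 2.90 g/cm³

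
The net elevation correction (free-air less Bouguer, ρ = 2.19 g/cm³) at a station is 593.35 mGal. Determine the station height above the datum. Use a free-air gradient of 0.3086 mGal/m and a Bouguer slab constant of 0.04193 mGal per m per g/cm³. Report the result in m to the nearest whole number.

2737

Combined gradient = 0.3086 − 0.04193 × 2.19 = 0.2167733 mGal/m
h = 593.35 / 0.2167733 = 2737.19 m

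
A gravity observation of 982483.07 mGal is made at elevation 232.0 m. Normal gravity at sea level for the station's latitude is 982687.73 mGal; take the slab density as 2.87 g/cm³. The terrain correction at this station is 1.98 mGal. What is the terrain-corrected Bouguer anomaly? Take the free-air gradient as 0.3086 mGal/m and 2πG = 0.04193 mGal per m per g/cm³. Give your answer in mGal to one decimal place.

Free-air correction = 0.3086 × 232.0 = 71.60 mGal
Free-air anomaly = 982483.07 − 982687.73 + (71.60) = -133.06 mGal
Bouguer slab correction = 0.04193 × 2.87 × 232.0 = 27.92 mGal
Simple Bouguer anomaly = -133.06 − (27.92) = -160.98 mGal
Complete Bouguer anomaly = -160.98 + 1.98 = -159.00 mGal

-159.0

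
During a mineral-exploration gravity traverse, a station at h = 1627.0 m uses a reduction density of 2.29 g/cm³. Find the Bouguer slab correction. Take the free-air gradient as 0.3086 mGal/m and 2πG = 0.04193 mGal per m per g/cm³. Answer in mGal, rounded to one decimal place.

Bouguer slab correction = 0.04193 × 2.29 × 1627.0 = 156.2 mGal

156.2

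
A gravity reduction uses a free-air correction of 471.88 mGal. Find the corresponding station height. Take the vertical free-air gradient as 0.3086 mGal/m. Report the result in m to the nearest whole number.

h = 471.88 / 0.3086 = 1529.10 m

1529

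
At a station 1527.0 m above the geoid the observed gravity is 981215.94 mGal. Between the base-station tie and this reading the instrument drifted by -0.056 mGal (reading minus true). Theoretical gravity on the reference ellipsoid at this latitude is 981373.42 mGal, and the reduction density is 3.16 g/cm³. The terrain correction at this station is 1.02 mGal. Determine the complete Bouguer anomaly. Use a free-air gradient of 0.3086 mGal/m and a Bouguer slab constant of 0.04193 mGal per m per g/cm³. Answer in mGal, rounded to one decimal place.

Drift-corrected reading = 981215.94 − (-0.056) = 981215.996 mGal
Free-air correction = 0.3086 × 1527.0 = 471.23 mGal
Free-air anomaly = 981215.996 − 981373.42 + (471.23) = 313.806 mGal
Bouguer slab correction = 0.04193 × 3.16 × 1527.0 = 202.33 mGal
Simple Bouguer anomaly = 313.806 − (202.33) = 111.476 mGal
Complete Bouguer anomaly = 111.476 + 1.02 = 112.496 mGal

112.5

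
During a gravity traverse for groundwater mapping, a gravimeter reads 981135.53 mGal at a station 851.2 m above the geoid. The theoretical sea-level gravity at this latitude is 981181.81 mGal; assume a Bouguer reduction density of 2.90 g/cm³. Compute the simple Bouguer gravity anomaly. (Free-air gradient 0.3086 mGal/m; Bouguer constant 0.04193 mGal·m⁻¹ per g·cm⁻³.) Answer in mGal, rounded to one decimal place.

112.9

Free-air correction = 0.3086 × 851.2 = 262.68 mGal
Free-air anomaly = 981135.53 − 981181.81 + (262.68) = 216.40 mGal
Bouguer slab correction = 0.04193 × 2.90 × 851.2 = 103.50 mGal
Simple Bouguer anomaly = 216.40 − (103.50) = 112.90 mGal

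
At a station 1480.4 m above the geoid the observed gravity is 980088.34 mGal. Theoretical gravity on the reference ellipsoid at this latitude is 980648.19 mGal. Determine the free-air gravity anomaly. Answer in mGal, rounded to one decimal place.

-103.0

Free-air correction = 0.3086 × 1480.4 = 456.85 mGal
Free-air anomaly = 980088.34 − 980648.19 + (456.85) = -103.00 mGal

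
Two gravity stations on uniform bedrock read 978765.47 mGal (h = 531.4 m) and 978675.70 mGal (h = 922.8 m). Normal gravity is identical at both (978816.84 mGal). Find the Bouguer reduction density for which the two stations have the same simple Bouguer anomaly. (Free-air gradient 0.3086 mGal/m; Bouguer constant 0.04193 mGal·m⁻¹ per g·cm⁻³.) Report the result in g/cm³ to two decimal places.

Δg_obs = 978675.70 − 978765.47 = -89.77 mGal over Δh = 922.8 − 531.4 = 391.4 m
Equal Bouguer anomalies ⇒ Δg_obs + (0.3086 − 0.04193ρ)·Δh = 0
0.3086 − 0.04193ρ = −Δg_obs/Δh = 0.22936
ρ = (0.3086 − 0.22936) / 0.04193 = 1.89 g/cm³

1.89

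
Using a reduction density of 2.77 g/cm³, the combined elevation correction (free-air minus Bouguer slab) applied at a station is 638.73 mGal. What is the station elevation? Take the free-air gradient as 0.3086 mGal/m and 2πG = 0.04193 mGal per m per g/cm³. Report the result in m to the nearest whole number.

Combined gradient = 0.3086 − 0.04193 × 2.77 = 0.1924539 mGal/m
h = 638.73 / 0.1924539 = 3318.87 m

3319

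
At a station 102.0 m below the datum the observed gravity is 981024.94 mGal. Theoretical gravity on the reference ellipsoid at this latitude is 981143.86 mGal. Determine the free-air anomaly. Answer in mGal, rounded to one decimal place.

Free-air correction = 0.3086 × -102.0 = -31.48 mGal
Free-air anomaly = 981024.94 − 981143.86 + (-31.48) = -150.40 mGal

-150.4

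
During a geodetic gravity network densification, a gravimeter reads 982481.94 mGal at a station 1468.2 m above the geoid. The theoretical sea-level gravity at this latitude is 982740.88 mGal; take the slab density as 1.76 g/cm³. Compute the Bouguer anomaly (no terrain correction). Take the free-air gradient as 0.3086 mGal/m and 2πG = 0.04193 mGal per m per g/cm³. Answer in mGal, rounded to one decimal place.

Free-air correction = 0.3086 × 1468.2 = 453.09 mGal
Free-air anomaly = 982481.94 − 982740.88 + (453.09) = 194.15 mGal
Bouguer slab correction = 0.04193 × 1.76 × 1468.2 = 108.35 mGal
Simple Bouguer anomaly = 194.15 − (108.35) = 85.80 mGal

85.8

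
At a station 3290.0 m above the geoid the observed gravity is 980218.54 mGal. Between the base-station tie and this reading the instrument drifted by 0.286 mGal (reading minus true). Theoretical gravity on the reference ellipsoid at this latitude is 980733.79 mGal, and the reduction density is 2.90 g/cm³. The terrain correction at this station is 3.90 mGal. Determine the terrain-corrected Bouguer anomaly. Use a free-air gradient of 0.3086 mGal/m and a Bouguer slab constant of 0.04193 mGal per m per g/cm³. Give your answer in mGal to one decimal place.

103.6

Drift-corrected reading = 980218.54 − (0.286) = 980218.254 mGal
Free-air correction = 0.3086 × 3290.0 = 1015.29 mGal
Free-air anomaly = 980218.254 − 980733.79 + (1015.29) = 499.754 mGal
Bouguer slab correction = 0.04193 × 2.90 × 3290.0 = 400.05 mGal
Simple Bouguer anomaly = 499.754 − (400.05) = 99.704 mGal
Complete Bouguer anomaly = 99.704 + 3.90 = 103.604 mGal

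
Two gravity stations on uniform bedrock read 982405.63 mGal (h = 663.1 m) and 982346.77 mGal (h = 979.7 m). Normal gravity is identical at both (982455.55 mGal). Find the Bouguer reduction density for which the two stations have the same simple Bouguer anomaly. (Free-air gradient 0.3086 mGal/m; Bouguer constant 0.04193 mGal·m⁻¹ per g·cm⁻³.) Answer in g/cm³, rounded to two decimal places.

Δg_obs = 982346.77 − 982405.63 = -58.86 mGal over Δh = 979.7 − 663.1 = 316.6 m
Equal Bouguer anomalies ⇒ Δg_obs + (0.3086 − 0.04193ρ)·Δh = 0
0.3086 − 0.04193ρ = −Δg_obs/Δh = 0.18591
ρ = (0.3086 − 0.18591) / 0.04193 = 2.93 g/cm³

2.93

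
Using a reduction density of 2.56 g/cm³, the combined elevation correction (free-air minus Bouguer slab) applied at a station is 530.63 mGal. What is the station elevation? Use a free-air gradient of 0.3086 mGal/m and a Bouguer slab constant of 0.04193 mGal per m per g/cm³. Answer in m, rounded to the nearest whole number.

Combined gradient = 0.3086 − 0.04193 × 2.56 = 0.2012592 mGal/m
h = 530.63 / 0.2012592 = 2636.55 m

2637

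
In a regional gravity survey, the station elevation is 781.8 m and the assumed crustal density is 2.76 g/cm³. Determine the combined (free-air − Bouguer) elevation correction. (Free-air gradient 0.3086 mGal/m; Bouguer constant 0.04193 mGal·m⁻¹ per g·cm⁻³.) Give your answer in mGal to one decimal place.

Combined gradient = 0.3086 − 0.04193 × 2.76 = 0.1928732 mGal/m
Combined elevation correction = 0.1928732 × 781.8 = 150.8 mGal

150.8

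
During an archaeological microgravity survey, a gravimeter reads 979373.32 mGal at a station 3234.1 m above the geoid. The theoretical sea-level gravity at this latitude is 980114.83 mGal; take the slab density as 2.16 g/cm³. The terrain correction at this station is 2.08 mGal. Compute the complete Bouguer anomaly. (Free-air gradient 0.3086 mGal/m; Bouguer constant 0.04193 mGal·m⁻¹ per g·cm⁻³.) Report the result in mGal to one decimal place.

Free-air correction = 0.3086 × 3234.1 = 998.04 mGal
Free-air anomaly = 979373.32 − 980114.83 + (998.04) = 256.53 mGal
Bouguer slab correction = 0.04193 × 2.16 × 3234.1 = 292.91 mGal
Simple Bouguer anomaly = 256.53 − (292.91) = -36.38 mGal
Complete Bouguer anomaly = -36.38 + 2.08 = -34.30 mGal

-34.3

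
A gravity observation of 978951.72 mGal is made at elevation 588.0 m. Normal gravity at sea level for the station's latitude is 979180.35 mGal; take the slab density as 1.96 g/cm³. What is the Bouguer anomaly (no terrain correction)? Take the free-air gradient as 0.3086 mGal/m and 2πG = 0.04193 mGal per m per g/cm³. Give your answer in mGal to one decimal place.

Free-air correction = 0.3086 × 588.0 = 181.46 mGal
Free-air anomaly = 978951.72 − 979180.35 + (181.46) = -47.17 mGal
Bouguer slab correction = 0.04193 × 1.96 × 588.0 = 48.32 mGal
Simple Bouguer anomaly = -47.17 − (48.32) = -95.49 mGal

-95.5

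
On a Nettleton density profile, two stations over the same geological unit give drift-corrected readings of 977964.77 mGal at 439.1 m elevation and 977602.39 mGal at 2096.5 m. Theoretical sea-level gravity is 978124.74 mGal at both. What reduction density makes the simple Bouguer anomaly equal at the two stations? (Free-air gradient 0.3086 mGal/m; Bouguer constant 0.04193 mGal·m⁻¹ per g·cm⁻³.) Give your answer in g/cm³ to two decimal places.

Δg_obs = 977602.39 − 977964.77 = -362.38 mGal over Δh = 2096.5 − 439.1 = 1657.4 m
Equal Bouguer anomalies ⇒ Δg_obs + (0.3086 − 0.04193ρ)·Δh = 0
0.3086 − 0.04193ρ = −Δg_obs/Δh = 0.21864
ρ = (0.3086 − 0.21864) / 0.04193 = 2.15 g/cm³

2.15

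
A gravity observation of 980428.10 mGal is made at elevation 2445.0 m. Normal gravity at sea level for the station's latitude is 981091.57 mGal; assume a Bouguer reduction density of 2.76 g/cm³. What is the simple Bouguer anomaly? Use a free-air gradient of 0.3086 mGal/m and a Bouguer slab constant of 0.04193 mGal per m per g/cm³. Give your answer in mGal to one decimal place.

-191.9

Free-air correction = 0.3086 × 2445.0 = 754.53 mGal
Free-air anomaly = 980428.10 − 981091.57 + (754.53) = 91.06 mGal
Bouguer slab correction = 0.04193 × 2.76 × 2445.0 = 282.95 mGal
Simple Bouguer anomaly = 91.06 − (282.95) = -191.89 mGal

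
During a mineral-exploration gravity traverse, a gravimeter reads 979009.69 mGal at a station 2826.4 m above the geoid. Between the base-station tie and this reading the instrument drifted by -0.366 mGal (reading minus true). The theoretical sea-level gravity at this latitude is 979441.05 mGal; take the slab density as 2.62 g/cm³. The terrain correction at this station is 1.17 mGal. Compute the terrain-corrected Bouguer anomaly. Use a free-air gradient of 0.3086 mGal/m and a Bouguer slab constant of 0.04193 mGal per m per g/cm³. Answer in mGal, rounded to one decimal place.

131.9

Drift-corrected reading = 979009.69 − (-0.366) = 979010.056 mGal
Free-air correction = 0.3086 × 2826.4 = 872.23 mGal
Free-air anomaly = 979010.056 − 979441.05 + (872.23) = 441.236 mGal
Bouguer slab correction = 0.04193 × 2.62 × 2826.4 = 310.50 mGal
Simple Bouguer anomaly = 441.236 − (310.50) = 130.736 mGal
Complete Bouguer anomaly = 130.736 + 1.17 = 131.906 mGal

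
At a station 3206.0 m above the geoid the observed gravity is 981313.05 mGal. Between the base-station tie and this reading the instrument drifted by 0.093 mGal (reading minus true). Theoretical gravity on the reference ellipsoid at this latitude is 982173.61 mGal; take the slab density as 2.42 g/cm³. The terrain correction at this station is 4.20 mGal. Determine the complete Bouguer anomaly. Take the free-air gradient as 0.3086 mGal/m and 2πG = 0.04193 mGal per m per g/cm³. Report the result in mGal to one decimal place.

-192.4

Drift-corrected reading = 981313.05 − (0.093) = 981312.957 mGal
Free-air correction = 0.3086 × 3206.0 = 989.37 mGal
Free-air anomaly = 981312.957 − 982173.61 + (989.37) = 128.717 mGal
Bouguer slab correction = 0.04193 × 2.42 × 3206.0 = 325.31 mGal
Simple Bouguer anomaly = 128.717 − (325.31) = -196.593 mGal
Complete Bouguer anomaly = -196.593 + 4.20 = -192.393 mGal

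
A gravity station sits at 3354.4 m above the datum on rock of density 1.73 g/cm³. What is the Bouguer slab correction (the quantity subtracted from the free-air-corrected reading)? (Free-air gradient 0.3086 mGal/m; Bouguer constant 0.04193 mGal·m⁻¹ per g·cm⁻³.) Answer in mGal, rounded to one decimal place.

Bouguer slab correction = 0.04193 × 1.73 × 3354.4 = 243.3 mGal

243.3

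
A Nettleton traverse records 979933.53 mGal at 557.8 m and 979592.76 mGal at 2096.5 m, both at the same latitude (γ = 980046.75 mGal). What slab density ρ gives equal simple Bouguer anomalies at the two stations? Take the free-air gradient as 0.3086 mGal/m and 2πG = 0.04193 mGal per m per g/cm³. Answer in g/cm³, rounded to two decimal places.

2.08

Δg_obs = 979592.76 − 979933.53 = -340.77 mGal over Δh = 2096.5 − 557.8 = 1538.7 m
Equal Bouguer anomalies ⇒ Δg_obs + (0.3086 − 0.04193ρ)·Δh = 0
0.3086 − 0.04193ρ = −Δg_obs/Δh = 0.22147
ρ = (0.3086 − 0.22147) / 0.04193 = 2.08 g/cm³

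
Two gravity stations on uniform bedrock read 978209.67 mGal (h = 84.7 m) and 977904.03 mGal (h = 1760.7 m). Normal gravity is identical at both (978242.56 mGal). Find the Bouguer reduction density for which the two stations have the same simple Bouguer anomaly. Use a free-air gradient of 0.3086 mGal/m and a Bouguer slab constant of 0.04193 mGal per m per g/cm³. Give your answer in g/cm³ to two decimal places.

3.01

Δg_obs = 977904.03 − 978209.67 = -305.64 mGal over Δh = 1760.7 − 84.7 = 1676.0 m
Equal Bouguer anomalies ⇒ Δg_obs + (0.3086 − 0.04193ρ)·Δh = 0
0.3086 − 0.04193ρ = −Δg_obs/Δh = 0.18236
ρ = (0.3086 − 0.18236) / 0.04193 = 3.01 g/cm³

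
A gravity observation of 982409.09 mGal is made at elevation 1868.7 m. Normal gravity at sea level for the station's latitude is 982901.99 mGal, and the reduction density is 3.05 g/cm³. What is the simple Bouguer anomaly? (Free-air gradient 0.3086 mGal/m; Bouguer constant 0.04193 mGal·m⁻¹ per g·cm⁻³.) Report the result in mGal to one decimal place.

-155.2

Free-air correction = 0.3086 × 1868.7 = 576.68 mGal
Free-air anomaly = 982409.09 − 982901.99 + (576.68) = 83.78 mGal
Bouguer slab correction = 0.04193 × 3.05 × 1868.7 = 238.98 mGal
Simple Bouguer anomaly = 83.78 − (238.98) = -155.20 mGal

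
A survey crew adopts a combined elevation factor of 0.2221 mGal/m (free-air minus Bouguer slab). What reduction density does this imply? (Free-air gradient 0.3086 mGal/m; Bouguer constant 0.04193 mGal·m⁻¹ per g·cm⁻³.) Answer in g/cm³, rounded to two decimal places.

2.06

0.2221 = 0.3086 − 0.04193 × ρ
ρ = (0.3086 − 0.2221) / 0.04193 = 2.06 g/cm³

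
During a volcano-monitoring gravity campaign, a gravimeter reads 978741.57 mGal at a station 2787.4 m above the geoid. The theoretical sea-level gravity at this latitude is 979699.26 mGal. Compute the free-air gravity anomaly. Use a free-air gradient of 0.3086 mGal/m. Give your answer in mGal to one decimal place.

-97.5

Free-air correction = 0.3086 × 2787.4 = 860.19 mGal
Free-air anomaly = 978741.57 − 979699.26 + (860.19) = -97.50 mGal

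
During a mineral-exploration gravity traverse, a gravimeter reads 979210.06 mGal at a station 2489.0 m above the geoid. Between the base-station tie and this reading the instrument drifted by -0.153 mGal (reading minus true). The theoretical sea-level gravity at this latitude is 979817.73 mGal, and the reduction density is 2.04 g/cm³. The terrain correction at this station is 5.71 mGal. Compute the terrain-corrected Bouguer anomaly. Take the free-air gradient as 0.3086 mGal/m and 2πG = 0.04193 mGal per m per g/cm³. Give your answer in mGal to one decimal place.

Drift-corrected reading = 979210.06 − (-0.153) = 979210.213 mGal
Free-air correction = 0.3086 × 2489.0 = 768.11 mGal
Free-air anomaly = 979210.213 − 979817.73 + (768.11) = 160.593 mGal
Bouguer slab correction = 0.04193 × 2.04 × 2489.0 = 212.90 mGal
Simple Bouguer anomaly = 160.593 − (212.90) = -52.307 mGal
Complete Bouguer anomaly = -52.307 + 5.71 = -46.597 mGal

-46.6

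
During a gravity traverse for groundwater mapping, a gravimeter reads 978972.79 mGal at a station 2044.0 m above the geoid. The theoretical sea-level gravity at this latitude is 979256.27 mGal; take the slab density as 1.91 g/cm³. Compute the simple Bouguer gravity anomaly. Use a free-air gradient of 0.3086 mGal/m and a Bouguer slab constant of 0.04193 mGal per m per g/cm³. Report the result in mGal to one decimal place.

Free-air correction = 0.3086 × 2044.0 = 630.78 mGal
Free-air anomaly = 978972.79 − 979256.27 + (630.78) = 347.30 mGal
Bouguer slab correction = 0.04193 × 1.91 × 2044.0 = 163.70 mGal
Simple Bouguer anomaly = 347.30 − (163.70) = 183.60 mGal

183.6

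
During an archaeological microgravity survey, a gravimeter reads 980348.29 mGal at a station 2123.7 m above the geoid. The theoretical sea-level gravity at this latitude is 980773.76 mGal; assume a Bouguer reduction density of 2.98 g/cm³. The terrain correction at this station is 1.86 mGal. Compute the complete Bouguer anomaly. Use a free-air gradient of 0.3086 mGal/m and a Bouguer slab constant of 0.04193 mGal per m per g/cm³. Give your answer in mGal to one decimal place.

Free-air correction = 0.3086 × 2123.7 = 655.37 mGal
Free-air anomaly = 980348.29 − 980773.76 + (655.37) = 229.90 mGal
Bouguer slab correction = 0.04193 × 2.98 × 2123.7 = 265.36 mGal
Simple Bouguer anomaly = 229.90 − (265.36) = -35.46 mGal
Complete Bouguer anomaly = -35.46 + 1.86 = -33.60 mGal

-33.6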